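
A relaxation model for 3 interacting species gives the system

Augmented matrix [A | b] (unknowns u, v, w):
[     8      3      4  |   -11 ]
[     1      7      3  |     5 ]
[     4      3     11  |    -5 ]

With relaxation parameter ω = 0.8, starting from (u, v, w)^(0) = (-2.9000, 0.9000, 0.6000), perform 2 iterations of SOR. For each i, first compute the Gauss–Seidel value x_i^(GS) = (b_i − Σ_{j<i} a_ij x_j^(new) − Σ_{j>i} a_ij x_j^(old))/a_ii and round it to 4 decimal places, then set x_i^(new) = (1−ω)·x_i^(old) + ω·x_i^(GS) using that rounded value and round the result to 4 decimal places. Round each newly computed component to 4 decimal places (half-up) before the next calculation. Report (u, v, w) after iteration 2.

(-1.8647, 0.8684, 0.0333)

Iteration 1:
  u: GS value = (-11 - (3)·0.9000 - (4)·0.6000) / (8) = -2.0125;  u ← (1−ω)·-2.9000 + ω·-2.0125 = -2.1900
  v: GS value = (5 - (1)·-2.1900 - (3)·0.6000) / (7) = 0.7700;  v ← (1−ω)·0.9000 + ω·0.7700 = 0.7960
  w: GS value = (-5 - (4)·-2.1900 - (3)·0.7960) / (11) = 0.1247;  w ← (1−ω)·0.6000 + ω·0.1247 = 0.2198
Iteration 2:
  u: GS value = (-11 - (3)·0.7960 - (4)·0.2198) / (8) = -1.7834;  u ← (1−ω)·-2.1900 + ω·-1.7834 = -1.8647
  v: GS value = (5 - (1)·-1.8647 - (3)·0.2198) / (7) = 0.8865;  v ← (1−ω)·0.7960 + ω·0.8865 = 0.8684
  w: GS value = (-5 - (4)·-1.8647 - (3)·0.8684) / (11) = -0.0133;  w ← (1−ω)·0.2198 + ω·-0.0133 = 0.0333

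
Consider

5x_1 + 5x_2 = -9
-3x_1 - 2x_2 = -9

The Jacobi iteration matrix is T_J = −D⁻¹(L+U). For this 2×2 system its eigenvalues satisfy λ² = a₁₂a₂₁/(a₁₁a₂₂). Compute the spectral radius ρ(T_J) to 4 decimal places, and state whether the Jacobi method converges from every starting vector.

1.2247

a₁₂a₂₁/(a₁₁a₂₂) = (5)·(-3) / ((5)·(-2)) = 1.500000
ρ = √|1.500000| = √1.500000 = 1.2247
ρ > 1, so Jacobi diverges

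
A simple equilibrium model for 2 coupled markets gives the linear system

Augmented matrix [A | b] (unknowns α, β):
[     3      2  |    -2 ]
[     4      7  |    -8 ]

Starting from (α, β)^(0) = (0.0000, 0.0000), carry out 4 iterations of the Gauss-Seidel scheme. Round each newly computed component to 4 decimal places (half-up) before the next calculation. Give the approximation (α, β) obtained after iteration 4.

(0.1085, -1.2049)

Iteration 1:
  α = (-2 - (2)·0.0000) / (3) = -0.6667
  β = (-8 - (4)·-0.6667) / (7) = -0.7619
Iteration 2:
  α = (-2 - (2)·-0.7619) / (3) = -0.1587
  β = (-8 - (4)·-0.1587) / (7) = -1.0522
Iteration 3:
  α = (-2 - (2)·-1.0522) / (3) = 0.0348
  β = (-8 - (4)·0.0348) / (7) = -1.1627
Iteration 4:
  α = (-2 - (2)·-1.1627) / (3) = 0.1085
  β = (-8 - (4)·0.1085) / (7) = -1.2049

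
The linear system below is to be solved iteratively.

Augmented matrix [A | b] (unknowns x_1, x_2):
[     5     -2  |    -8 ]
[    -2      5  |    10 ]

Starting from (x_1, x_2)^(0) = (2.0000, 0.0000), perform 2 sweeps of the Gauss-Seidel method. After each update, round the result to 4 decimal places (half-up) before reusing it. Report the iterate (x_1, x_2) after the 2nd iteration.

(-1.0560, 1.5776)

Iteration 1:
  x_1 = (-8 - (-2)·0.0000) / (5) = -1.6000
  x_2 = (10 - (-2)·-1.6000) / (5) = 1.3600
Iteration 2:
  x_1 = (-8 - (-2)·1.3600) / (5) = -1.0560
  x_2 = (10 - (-2)·-1.0560) / (5) = 1.5776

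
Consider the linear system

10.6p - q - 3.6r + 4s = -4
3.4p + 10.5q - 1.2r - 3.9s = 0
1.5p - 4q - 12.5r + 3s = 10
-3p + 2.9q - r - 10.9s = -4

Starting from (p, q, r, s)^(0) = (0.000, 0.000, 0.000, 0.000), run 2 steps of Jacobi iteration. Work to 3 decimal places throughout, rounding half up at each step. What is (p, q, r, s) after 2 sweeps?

(-0.788, 0.167, -0.757, 0.544)

Iteration 1:
  p = (-4 - (-1)·0.000 - (-3.6)·0.000 - (4)·0.000) / (10.6) = -0.377
  q = (0 - (3.4)·0.000 - (-1.2)·0.000 - (-3.9)·0.000) / (10.5) = 0.000
  r = (10 - (1.5)·0.000 - (-4)·0.000 - (3)·0.000) / (-12.5) = -0.800
  s = (-4 - (-3)·0.000 - (2.9)·0.000 - (-1)·0.000) / (-10.9) = 0.367
Iteration 2:
  p = (-4 - (-1)·0.000 - (-3.6)·-0.800 - (4)·0.367) / (10.6) = -0.788
  q = (0 - (3.4)·-0.377 - (-1.2)·-0.800 - (-3.9)·0.367) / (10.5) = 0.167
  r = (10 - (1.5)·-0.377 - (-4)·0.000 - (3)·0.367) / (-12.5) = -0.757
  s = (-4 - (-3)·-0.377 - (2.9)·0.000 - (-1)·-0.800) / (-10.9) = 0.544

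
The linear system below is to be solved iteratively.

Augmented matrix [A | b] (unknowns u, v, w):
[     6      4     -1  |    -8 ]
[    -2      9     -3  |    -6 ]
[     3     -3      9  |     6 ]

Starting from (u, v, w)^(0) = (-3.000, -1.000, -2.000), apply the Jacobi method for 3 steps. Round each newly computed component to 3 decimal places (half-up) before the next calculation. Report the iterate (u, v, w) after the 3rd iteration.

(-0.981, -0.506, 0.444)

Iteration 1:
  u = (-8 - (4)·-1.000 - (-1)·-2.000) / (6) = -1.000
  v = (-6 - (-2)·-3.000 - (-3)·-2.000) / (9) = -2.000
  w = (6 - (3)·-3.000 - (-3)·-1.000) / (9) = 1.333
Iteration 2:
  u = (-8 - (4)·-2.000 - (-1)·1.333) / (6) = 0.222
  v = (-6 - (-2)·-1.000 - (-3)·1.333) / (9) = -0.445
  w = (6 - (3)·-1.000 - (-3)·-2.000) / (9) = 0.333
Iteration 3:
  u = (-8 - (4)·-0.445 - (-1)·0.333) / (6) = -0.981
  v = (-6 - (-2)·0.222 - (-3)·0.333) / (9) = -0.506
  w = (6 - (3)·0.222 - (-3)·-0.445) / (9) = 0.444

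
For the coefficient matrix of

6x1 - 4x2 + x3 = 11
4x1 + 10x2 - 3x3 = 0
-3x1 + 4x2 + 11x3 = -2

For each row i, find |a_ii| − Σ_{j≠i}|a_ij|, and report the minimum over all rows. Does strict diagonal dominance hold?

1

row 1: |6| − (4+1) = 1
row 2: |10| − (4+3) = 3
row 3: |11| − (3+4) = 4
minimum over rows = 1 → strictly diagonally dominant (convergence guaranteed)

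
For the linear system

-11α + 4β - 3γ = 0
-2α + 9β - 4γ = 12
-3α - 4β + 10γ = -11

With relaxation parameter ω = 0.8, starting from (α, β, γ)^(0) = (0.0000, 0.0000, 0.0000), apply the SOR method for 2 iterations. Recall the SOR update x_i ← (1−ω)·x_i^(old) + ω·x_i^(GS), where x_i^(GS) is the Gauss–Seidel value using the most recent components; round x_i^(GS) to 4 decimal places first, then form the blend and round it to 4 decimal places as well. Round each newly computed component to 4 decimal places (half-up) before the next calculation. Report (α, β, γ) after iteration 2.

(0.4278, 1.1645, -0.5125)

Iteration 1:
  α: GS value = (0 - (4)·0.0000 - (-3)·0.0000) / (-11) = 0.0000;  α ← (1−ω)·0.0000 + ω·0.0000 = 0.0000
  β: GS value = (12 - (-2)·0.0000 - (-4)·0.0000) / (9) = 1.3333;  β ← (1−ω)·0.0000 + ω·1.3333 = 1.0666
  γ: GS value = (-11 - (-3)·0.0000 - (-4)·1.0666) / (10) = -0.6734;  γ ← (1−ω)·0.0000 + ω·-0.6734 = -0.5387
Iteration 2:
  α: GS value = (0 - (4)·1.0666 - (-3)·-0.5387) / (-11) = 0.5348;  α ← (1−ω)·0.0000 + ω·0.5348 = 0.4278
  β: GS value = (12 - (-2)·0.4278 - (-4)·-0.5387) / (9) = 1.1890;  β ← (1−ω)·1.0666 + ω·1.1890 = 1.1645
  γ: GS value = (-11 - (-3)·0.4278 - (-4)·1.1645) / (10) = -0.5059;  γ ← (1−ω)·-0.5387 + ω·-0.5059 = -0.5125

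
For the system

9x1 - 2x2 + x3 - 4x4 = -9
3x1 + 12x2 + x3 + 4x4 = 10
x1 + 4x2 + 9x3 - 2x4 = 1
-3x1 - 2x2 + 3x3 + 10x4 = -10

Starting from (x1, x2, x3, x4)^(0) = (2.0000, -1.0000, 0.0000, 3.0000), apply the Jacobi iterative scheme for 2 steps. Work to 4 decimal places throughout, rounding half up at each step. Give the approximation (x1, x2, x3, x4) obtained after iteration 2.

(-1.5259, 0.9222, 0.2617, -1.4000)

Iteration 1:
  x1 = (-9 - (-2)·-1.0000 - (1)·0.0000 - (-4)·3.0000) / (9) = 0.1111
  x2 = (10 - (3)·2.0000 - (1)·0.0000 - (4)·3.0000) / (12) = -0.6667
  x3 = (1 - (1)·2.0000 - (4)·-1.0000 - (-2)·3.0000) / (9) = 1.0000
  x4 = (-10 - (-3)·2.0000 - (-2)·-1.0000 - (3)·0.0000) / (10) = -0.6000
Iteration 2:
  x1 = (-9 - (-2)·-0.6667 - (1)·1.0000 - (-4)·-0.6000) / (9) = -1.5259
  x2 = (10 - (3)·0.1111 - (1)·1.0000 - (4)·-0.6000) / (12) = 0.9222
  x3 = (1 - (1)·0.1111 - (4)·-0.6667 - (-2)·-0.6000) / (9) = 0.2617
  x4 = (-10 - (-3)·0.1111 - (-2)·-0.6667 - (3)·1.0000) / (10) = -1.4000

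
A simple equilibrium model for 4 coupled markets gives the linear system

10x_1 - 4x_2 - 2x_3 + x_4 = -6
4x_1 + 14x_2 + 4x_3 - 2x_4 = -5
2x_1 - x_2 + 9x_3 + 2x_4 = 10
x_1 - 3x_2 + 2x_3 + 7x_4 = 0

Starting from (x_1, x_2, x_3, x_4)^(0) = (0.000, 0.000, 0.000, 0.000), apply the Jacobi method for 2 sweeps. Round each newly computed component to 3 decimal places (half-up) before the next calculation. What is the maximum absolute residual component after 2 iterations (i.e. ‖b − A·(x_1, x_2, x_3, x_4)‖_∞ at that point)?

Iteration 1:
  x_1 = (-6 - (-4)·0.000 - (-2)·0.000 - (1)·0.000) / (10) = -0.600
  x_2 = (-5 - (4)·0.000 - (4)·0.000 - (-2)·0.000) / (14) = -0.357
  x_3 = (10 - (2)·0.000 - (-1)·0.000 - (2)·0.000) / (9) = 1.111
  x_4 = (0 - (1)·0.000 - (-3)·0.000 - (2)·0.000) / (7) = 0.000
Iteration 2:
  x_1 = (-6 - (-4)·-0.357 - (-2)·1.111 - (1)·0.000) / (10) = -0.521
  x_2 = (-5 - (4)·-0.600 - (4)·1.111 - (-2)·0.000) / (14) = -0.503
  x_3 = (10 - (2)·-0.600 - (-1)·-0.357 - (2)·0.000) / (9) = 1.205
  x_4 = (0 - (1)·-0.600 - (-3)·-0.357 - (2)·1.111) / (7) = -0.385
Residual b − A·x = (-0.007, -1.464, 0.464, -0.703); ∞-norm = 1.464

1.464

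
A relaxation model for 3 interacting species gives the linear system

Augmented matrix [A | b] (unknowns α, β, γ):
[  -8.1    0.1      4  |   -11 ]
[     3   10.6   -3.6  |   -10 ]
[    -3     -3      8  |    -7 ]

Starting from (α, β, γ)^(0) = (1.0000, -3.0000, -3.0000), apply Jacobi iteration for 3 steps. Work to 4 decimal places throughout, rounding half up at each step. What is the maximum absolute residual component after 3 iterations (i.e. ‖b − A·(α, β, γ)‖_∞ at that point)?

2.2009

Iteration 1:
  α = (-11 - (0.1)·-3.0000 - (4)·-3.0000) / (-8.1) = -0.1605
  β = (-10 - (3)·1.0000 - (-3.6)·-3.0000) / (10.6) = -2.2453
  γ = (-7 - (-3)·1.0000 - (-3)·-3.0000) / (8) = -1.6250
Iteration 2:
  α = (-11 - (0.1)·-2.2453 - (4)·-1.6250) / (-8.1) = 0.5278
  β = (-10 - (3)·-0.1605 - (-3.6)·-1.6250) / (10.6) = -1.4499
  γ = (-7 - (-3)·-0.1605 - (-3)·-2.2453) / (8) = -1.7772
Iteration 3:
  α = (-11 - (0.1)·-1.4499 - (4)·-1.7772) / (-8.1) = 0.4625
  β = (-10 - (3)·0.5278 - (-3.6)·-1.7772) / (10.6) = -1.6964
  γ = (-7 - (-3)·0.5278 - (-3)·-1.4499) / (8) = -1.2208
Residual b − A·x = (-2.2009, 2.1995, -0.9353); ∞-norm = 2.2009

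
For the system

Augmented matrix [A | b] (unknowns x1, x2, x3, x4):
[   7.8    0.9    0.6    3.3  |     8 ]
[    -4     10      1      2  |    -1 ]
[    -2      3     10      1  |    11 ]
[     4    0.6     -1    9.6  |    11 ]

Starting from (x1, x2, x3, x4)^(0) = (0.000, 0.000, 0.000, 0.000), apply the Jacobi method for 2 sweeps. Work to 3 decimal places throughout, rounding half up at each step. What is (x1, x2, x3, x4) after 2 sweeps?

(0.468, -0.029, 1.221, 0.839)

Iteration 1:
  x1 = (8 - (0.9)·0.000 - (0.6)·0.000 - (3.3)·0.000) / (7.8) = 1.026
  x2 = (-1 - (-4)·0.000 - (1)·0.000 - (2)·0.000) / (10) = -0.100
  x3 = (11 - (-2)·0.000 - (3)·0.000 - (1)·0.000) / (10) = 1.100
  x4 = (11 - (4)·0.000 - (0.6)·0.000 - (-1)·0.000) / (9.6) = 1.146
Iteration 2:
  x1 = (8 - (0.9)·-0.100 - (0.6)·1.100 - (3.3)·1.146) / (7.8) = 0.468
  x2 = (-1 - (-4)·1.026 - (1)·1.100 - (2)·1.146) / (10) = -0.029
  x3 = (11 - (-2)·1.026 - (3)·-0.100 - (1)·1.146) / (10) = 1.221
  x4 = (11 - (4)·1.026 - (0.6)·-0.100 - (-1)·1.100) / (9.6) = 0.839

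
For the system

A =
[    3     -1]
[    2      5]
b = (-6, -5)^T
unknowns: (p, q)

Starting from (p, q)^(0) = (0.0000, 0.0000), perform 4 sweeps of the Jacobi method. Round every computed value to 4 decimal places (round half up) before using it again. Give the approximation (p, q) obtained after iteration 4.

(-2.0222, -0.1733)

Iteration 1:
  p = (-6 - (-1)·0.0000) / (3) = -2.0000
  q = (-5 - (2)·0.0000) / (5) = -1.0000
Iteration 2:
  p = (-6 - (-1)·-1.0000) / (3) = -2.3333
  q = (-5 - (2)·-2.0000) / (5) = -0.2000
Iteration 3:
  p = (-6 - (-1)·-0.2000) / (3) = -2.0667
  q = (-5 - (2)·-2.3333) / (5) = -0.0667
Iteration 4:
  p = (-6 - (-1)·-0.0667) / (3) = -2.0222
  q = (-5 - (2)·-2.0667) / (5) = -0.1733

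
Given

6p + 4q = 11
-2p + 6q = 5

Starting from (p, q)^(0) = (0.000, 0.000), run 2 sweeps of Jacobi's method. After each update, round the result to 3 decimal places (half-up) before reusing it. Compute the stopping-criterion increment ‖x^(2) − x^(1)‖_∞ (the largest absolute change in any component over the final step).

Iteration 1:
  p = (11 - (4)·0.000) / (6) = 1.833
  q = (5 - (-2)·0.000) / (6) = 0.833
Iteration 2:
  p = (11 - (4)·0.833) / (6) = 1.278
  q = (5 - (-2)·1.833) / (6) = 1.444
Change: (-0.555, 0.611) → max |·| = 0.611

0.611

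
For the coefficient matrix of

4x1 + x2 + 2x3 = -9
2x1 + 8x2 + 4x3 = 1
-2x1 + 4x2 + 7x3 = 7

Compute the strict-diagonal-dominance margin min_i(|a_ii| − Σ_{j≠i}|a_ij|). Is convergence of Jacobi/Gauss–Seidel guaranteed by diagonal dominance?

1

row 1: |4| − (1+2) = 1
row 2: |8| − (2+4) = 2
row 3: |7| − (2+4) = 1
minimum over rows = 1 → strictly diagonally dominant (convergence guaranteed)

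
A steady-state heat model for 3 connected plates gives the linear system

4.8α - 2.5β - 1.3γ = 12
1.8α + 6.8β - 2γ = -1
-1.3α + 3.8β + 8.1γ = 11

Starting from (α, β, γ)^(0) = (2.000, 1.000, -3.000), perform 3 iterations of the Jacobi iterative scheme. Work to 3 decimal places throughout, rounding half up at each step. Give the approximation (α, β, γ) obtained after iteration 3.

(2.966, 0.038, 1.858)

Iteration 1:
  α = (12 - (-2.5)·1.000 - (-1.3)·-3.000) / (4.8) = 2.208
  β = (-1 - (1.8)·2.000 - (-2)·-3.000) / (6.8) = -1.559
  γ = (11 - (-1.3)·2.000 - (3.8)·1.000) / (8.1) = 1.210
Iteration 2:
  α = (12 - (-2.5)·-1.559 - (-1.3)·1.210) / (4.8) = 2.016
  β = (-1 - (1.8)·2.208 - (-2)·1.210) / (6.8) = -0.376
  γ = (11 - (-1.3)·2.208 - (3.8)·-1.559) / (8.1) = 2.444
Iteration 3:
  α = (12 - (-2.5)·-0.376 - (-1.3)·2.444) / (4.8) = 2.966
  β = (-1 - (1.8)·2.016 - (-2)·2.444) / (6.8) = 0.038
  γ = (11 - (-1.3)·2.016 - (3.8)·-0.376) / (8.1) = 1.858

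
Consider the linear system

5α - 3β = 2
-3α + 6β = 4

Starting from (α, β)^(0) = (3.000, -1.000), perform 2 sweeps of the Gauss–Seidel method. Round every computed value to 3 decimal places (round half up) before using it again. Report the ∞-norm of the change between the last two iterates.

Iteration 1:
  α = (2 - (-3)·-1.000) / (5) = -0.200
  β = (4 - (-3)·-0.200) / (6) = 0.567
Iteration 2:
  α = (2 - (-3)·0.567) / (5) = 0.740
  β = (4 - (-3)·0.740) / (6) = 1.037
Change: (0.940, 0.470) → max |·| = 0.940

0.940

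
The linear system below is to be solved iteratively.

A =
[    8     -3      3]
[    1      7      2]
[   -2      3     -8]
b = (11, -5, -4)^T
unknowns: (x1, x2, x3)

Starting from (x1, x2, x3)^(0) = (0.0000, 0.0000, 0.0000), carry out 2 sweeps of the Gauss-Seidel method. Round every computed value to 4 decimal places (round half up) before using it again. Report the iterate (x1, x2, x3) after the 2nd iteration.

(1.1030, -0.8189, -0.0828)

Iteration 1:
  x1 = (11 - (-3)·0.0000 - (3)·0.0000) / (8) = 1.3750
  x2 = (-5 - (1)·1.3750 - (2)·0.0000) / (7) = -0.9107
  x3 = (-4 - (-2)·1.3750 - (3)·-0.9107) / (-8) = -0.1853
Iteration 2:
  x1 = (11 - (-3)·-0.9107 - (3)·-0.1853) / (8) = 1.1030
  x2 = (-5 - (1)·1.1030 - (2)·-0.1853) / (7) = -0.8189
  x3 = (-4 - (-2)·1.1030 - (3)·-0.8189) / (-8) = -0.0828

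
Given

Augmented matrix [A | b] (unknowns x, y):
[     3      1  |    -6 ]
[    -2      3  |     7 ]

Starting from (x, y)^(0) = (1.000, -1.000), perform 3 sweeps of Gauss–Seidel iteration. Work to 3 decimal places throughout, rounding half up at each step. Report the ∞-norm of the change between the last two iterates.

0.164

Iteration 1:
  x = (-6 - (1)·-1.000) / (3) = -1.667
  y = (7 - (-2)·-1.667) / (3) = 1.222
Iteration 2:
  x = (-6 - (1)·1.222) / (3) = -2.407
  y = (7 - (-2)·-2.407) / (3) = 0.729
Iteration 3:
  x = (-6 - (1)·0.729) / (3) = -2.243
  y = (7 - (-2)·-2.243) / (3) = 0.838
Change: (0.164, 0.109) → max |·| = 0.164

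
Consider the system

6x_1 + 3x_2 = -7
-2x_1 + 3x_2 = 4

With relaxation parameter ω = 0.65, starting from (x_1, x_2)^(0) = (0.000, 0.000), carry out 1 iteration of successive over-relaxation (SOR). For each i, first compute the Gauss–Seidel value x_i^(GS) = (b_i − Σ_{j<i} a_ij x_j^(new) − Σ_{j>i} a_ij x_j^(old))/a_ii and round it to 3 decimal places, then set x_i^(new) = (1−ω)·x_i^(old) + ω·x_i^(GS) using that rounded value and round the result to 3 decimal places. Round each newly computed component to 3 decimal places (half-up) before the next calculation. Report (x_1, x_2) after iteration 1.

(-0.759, 0.538)

Iteration 1:
  x_1: GS value = (-7 - (3)·0.000) / (6) = -1.167;  x_1 ← (1−ω)·0.000 + ω·-1.167 = -0.759
  x_2: GS value = (4 - (-2)·-0.759) / (3) = 0.827;  x_2 ← (1−ω)·0.000 + ω·0.827 = 0.538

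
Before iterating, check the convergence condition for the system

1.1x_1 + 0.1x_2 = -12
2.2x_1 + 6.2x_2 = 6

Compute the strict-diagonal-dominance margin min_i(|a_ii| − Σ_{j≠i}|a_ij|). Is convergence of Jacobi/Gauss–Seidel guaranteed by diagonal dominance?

1

row 1: |1.1| − (0.1) = 1
row 2: |6.2| − (2.2) = 4
minimum over rows = 1 → strictly diagonally dominant (convergence guaranteed)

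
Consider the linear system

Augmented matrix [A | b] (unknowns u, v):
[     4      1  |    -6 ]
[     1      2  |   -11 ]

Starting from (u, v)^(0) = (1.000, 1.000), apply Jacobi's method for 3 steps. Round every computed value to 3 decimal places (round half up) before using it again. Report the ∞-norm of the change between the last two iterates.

Iteration 1:
  u = (-6 - (1)·1.000) / (4) = -1.750
  v = (-11 - (1)·1.000) / (2) = -6.000
Iteration 2:
  u = (-6 - (1)·-6.000) / (4) = 0.000
  v = (-11 - (1)·-1.750) / (2) = -4.625
Iteration 3:
  u = (-6 - (1)·-4.625) / (4) = -0.344
  v = (-11 - (1)·0.000) / (2) = -5.500
Change: (-0.344, -0.875) → max |·| = 0.875

0.875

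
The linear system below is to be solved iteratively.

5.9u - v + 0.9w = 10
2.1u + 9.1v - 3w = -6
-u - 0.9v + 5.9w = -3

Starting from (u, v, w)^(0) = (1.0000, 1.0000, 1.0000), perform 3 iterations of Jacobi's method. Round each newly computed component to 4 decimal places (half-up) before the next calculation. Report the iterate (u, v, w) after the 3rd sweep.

Iteration 1:
  u = (10 - (-1)·1.0000 - (0.9)·1.0000) / (5.9) = 1.7119
  v = (-6 - (2.1)·1.0000 - (-3)·1.0000) / (9.1) = -0.5604
  w = (-3 - (-1)·1.0000 - (-0.9)·1.0000) / (5.9) = -0.1864
Iteration 2:
  u = (10 - (-1)·-0.5604 - (0.9)·-0.1864) / (5.9) = 1.6284
  v = (-6 - (2.1)·1.7119 - (-3)·-0.1864) / (9.1) = -1.1158
  w = (-3 - (-1)·1.7119 - (-0.9)·-0.5604) / (5.9) = -0.3038
Iteration 3:
  u = (10 - (-1)·-1.1158 - (0.9)·-0.3038) / (5.9) = 1.5521
  v = (-6 - (2.1)·1.6284 - (-3)·-0.3038) / (9.1) = -1.1353
  w = (-3 - (-1)·1.6284 - (-0.9)·-1.1158) / (5.9) = -0.4027

(1.5521, -1.1353, -0.4027)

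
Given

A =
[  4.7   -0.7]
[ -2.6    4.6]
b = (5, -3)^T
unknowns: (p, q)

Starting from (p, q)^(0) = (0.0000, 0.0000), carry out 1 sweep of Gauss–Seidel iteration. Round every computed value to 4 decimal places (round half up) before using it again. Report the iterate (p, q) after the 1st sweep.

Iteration 1:
  p = (5 - (-0.7)·0.0000) / (4.7) = 1.0638
  q = (-3 - (-2.6)·1.0638) / (4.6) = -0.0509

(1.0638, -0.0509)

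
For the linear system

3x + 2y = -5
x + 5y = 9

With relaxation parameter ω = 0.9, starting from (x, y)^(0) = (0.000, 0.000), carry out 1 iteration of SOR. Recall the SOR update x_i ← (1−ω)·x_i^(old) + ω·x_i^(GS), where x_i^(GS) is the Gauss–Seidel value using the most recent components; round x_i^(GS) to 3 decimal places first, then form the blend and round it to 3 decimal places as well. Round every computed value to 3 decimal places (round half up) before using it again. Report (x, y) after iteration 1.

Iteration 1:
  x: GS value = (-5 - (2)·0.000) / (3) = -1.667;  x ← (1−ω)·0.000 + ω·-1.667 = -1.500
  y: GS value = (9 - (1)·-1.500) / (5) = 2.100;  y ← (1−ω)·0.000 + ω·2.100 = 1.890

(-1.500, 1.890)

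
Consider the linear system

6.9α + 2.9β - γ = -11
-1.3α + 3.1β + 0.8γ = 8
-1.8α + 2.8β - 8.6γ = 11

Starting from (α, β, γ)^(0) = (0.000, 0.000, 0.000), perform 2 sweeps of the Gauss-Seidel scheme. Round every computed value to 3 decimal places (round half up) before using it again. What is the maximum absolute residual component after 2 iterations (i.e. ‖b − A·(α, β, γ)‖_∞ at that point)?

0.883

Iteration 1:
  α = (-11 - (2.9)·0.000 - (-1)·0.000) / (6.9) = -1.594
  β = (8 - (-1.3)·-1.594 - (0.8)·0.000) / (3.1) = 1.912
  γ = (11 - (-1.8)·-1.594 - (2.8)·1.912) / (-8.6) = -0.323
Iteration 2:
  α = (-11 - (2.9)·1.912 - (-1)·-0.323) / (6.9) = -2.445
  β = (8 - (-1.3)·-2.445 - (0.8)·-0.323) / (3.1) = 1.639
  γ = (11 - (-1.8)·-2.445 - (2.8)·1.639) / (-8.6) = -0.234
Residual b − A·x = (0.883, -0.072, -0.003); ∞-norm = 0.883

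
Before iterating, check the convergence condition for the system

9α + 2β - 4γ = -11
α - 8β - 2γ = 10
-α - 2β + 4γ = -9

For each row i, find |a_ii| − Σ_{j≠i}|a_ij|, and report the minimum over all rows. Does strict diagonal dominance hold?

row 1: |9| − (2+4) = 3
row 2: |-8| − (1+2) = 5
row 3: |4| − (1+2) = 1
minimum over rows = 1 → strictly diagonally dominant (convergence guaranteed)

1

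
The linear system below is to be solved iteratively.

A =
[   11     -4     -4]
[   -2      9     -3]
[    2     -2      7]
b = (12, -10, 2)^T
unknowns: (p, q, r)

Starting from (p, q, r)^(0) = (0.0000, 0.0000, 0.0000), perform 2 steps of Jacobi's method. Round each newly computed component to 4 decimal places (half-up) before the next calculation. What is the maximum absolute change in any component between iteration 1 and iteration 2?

0.6291

Iteration 1:
  p = (12 - (-4)·0.0000 - (-4)·0.0000) / (11) = 1.0909
  q = (-10 - (-2)·0.0000 - (-3)·0.0000) / (9) = -1.1111
  r = (2 - (2)·0.0000 - (-2)·0.0000) / (7) = 0.2857
Iteration 2:
  p = (12 - (-4)·-1.1111 - (-4)·0.2857) / (11) = 0.7908
  q = (-10 - (-2)·1.0909 - (-3)·0.2857) / (9) = -0.7735
  r = (2 - (2)·1.0909 - (-2)·-1.1111) / (7) = -0.3434
Change: (-0.3001, 0.3376, -0.6291) → max |·| = 0.6291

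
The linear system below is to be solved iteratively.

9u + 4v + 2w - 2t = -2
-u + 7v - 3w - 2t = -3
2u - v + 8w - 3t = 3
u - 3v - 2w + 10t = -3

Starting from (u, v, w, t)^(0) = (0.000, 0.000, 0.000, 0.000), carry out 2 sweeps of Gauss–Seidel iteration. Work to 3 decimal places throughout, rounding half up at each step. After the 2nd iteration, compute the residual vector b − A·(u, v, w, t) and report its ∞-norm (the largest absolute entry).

0.415

Iteration 1:
  u = (-2 - (4)·0.000 - (2)·0.000 - (-2)·0.000) / (9) = -0.222
  v = (-3 - (-1)·-0.222 - (-3)·0.000 - (-2)·0.000) / (7) = -0.460
  w = (3 - (2)·-0.222 - (-1)·-0.460 - (-3)·0.000) / (8) = 0.373
  t = (-3 - (1)·-0.222 - (-3)·-0.460 - (-2)·0.373) / (10) = -0.341
Iteration 2:
  u = (-2 - (4)·-0.460 - (2)·0.373 - (-2)·-0.341) / (9) = -0.176
  v = (-3 - (-1)·-0.176 - (-3)·0.373 - (-2)·-0.341) / (7) = -0.391
  w = (3 - (2)·-0.176 - (-1)·-0.391 - (-3)·-0.341) / (8) = 0.242
  t = (-3 - (1)·-0.176 - (-3)·-0.391 - (-2)·0.242) / (10) = -0.351
Residual b − A·x = (-0.038, -0.415, -0.028, -0.003); ∞-norm = 0.415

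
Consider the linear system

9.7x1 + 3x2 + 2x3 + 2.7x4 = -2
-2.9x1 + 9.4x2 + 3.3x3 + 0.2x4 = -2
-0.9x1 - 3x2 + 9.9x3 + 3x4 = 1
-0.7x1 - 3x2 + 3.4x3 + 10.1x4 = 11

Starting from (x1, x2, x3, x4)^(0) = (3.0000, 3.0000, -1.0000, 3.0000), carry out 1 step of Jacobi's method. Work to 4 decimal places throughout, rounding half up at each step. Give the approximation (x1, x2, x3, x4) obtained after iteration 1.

Iteration 1:
  x1 = (-2 - (3)·3.0000 - (2)·-1.0000 - (2.7)·3.0000) / (9.7) = -1.7629
  x2 = (-2 - (-2.9)·3.0000 - (3.3)·-1.0000 - (0.2)·3.0000) / (9.4) = 1.0000
  x3 = (1 - (-0.9)·3.0000 - (-3)·3.0000 - (3)·3.0000) / (9.9) = 0.3737
  x4 = (11 - (-0.7)·3.0000 - (-3)·3.0000 - (3.4)·-1.0000) / (10.1) = 2.5248

(-1.7629, 1.0000, 0.3737, 2.5248)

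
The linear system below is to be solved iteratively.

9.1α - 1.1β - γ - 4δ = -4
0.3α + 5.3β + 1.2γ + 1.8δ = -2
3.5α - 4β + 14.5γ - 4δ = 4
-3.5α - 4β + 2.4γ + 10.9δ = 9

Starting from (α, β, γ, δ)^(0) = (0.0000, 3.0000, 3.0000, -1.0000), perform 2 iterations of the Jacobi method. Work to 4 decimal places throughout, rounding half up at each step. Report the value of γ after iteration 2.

Iteration 1:
  α = (-4 - (-1.1)·3.0000 - (-1)·3.0000 - (-4)·-1.0000) / (9.1) = -0.1868
  β = (-2 - (0.3)·0.0000 - (1.2)·3.0000 - (1.8)·-1.0000) / (5.3) = -0.7170
  γ = (4 - (3.5)·0.0000 - (-4)·3.0000 - (-4)·-1.0000) / (14.5) = 0.8276
  δ = (9 - (-3.5)·0.0000 - (-4)·3.0000 - (2.4)·3.0000) / (10.9) = 1.2661
Iteration 2:
  α = (-4 - (-1.1)·-0.7170 - (-1)·0.8276 - (-4)·1.2661) / (9.1) = 0.1212
  β = (-2 - (0.3)·-0.1868 - (1.2)·0.8276 - (1.8)·1.2661) / (5.3) = -0.9842
  γ = (4 - (3.5)·-0.1868 - (-4)·-0.7170 - (-4)·1.2661) / (14.5) = 0.4724
  δ = (9 - (-3.5)·-0.1868 - (-4)·-0.7170 - (2.4)·0.8276) / (10.9) = 0.3204

0.4724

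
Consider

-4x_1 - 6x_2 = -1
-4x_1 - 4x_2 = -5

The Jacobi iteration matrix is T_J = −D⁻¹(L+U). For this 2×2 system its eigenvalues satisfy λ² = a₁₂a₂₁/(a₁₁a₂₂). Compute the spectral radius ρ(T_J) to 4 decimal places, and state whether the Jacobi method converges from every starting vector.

1.2247

a₁₂a₂₁/(a₁₁a₂₂) = (-6)·(-4) / ((-4)·(-4)) = 1.500000
ρ = √|1.500000| = √1.500000 = 1.2247
ρ > 1, so Jacobi diverges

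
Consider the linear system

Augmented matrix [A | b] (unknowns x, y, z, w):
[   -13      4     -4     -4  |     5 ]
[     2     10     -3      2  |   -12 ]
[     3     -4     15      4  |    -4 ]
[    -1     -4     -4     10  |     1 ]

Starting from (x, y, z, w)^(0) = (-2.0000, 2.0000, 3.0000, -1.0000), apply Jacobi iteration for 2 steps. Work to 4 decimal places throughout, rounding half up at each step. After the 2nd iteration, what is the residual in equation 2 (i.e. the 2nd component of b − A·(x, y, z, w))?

-0.3998

Iteration 1:
  x = (5 - (4)·2.0000 - (-4)·3.0000 - (-4)·-1.0000) / (-13) = -0.3846
  y = (-12 - (2)·-2.0000 - (-3)·3.0000 - (2)·-1.0000) / (10) = 0.3000
  z = (-4 - (3)·-2.0000 - (-4)·2.0000 - (4)·-1.0000) / (15) = 0.9333
  w = (1 - (-1)·-2.0000 - (-4)·2.0000 - (-4)·3.0000) / (10) = 1.9000
Iteration 2:
  x = (5 - (4)·0.3000 - (-4)·0.9333 - (-4)·1.9000) / (-13) = -1.1641
  y = (-12 - (2)·-0.3846 - (-3)·0.9333 - (2)·1.9000) / (10) = -1.2231
  z = (-4 - (3)·-0.3846 - (-4)·0.3000 - (4)·1.9000) / (15) = -0.6164
  w = (1 - (-1)·-0.3846 - (-4)·0.3000 - (-4)·0.9333) / (10) = 0.5549
Residual b − A·x = (-5.4869, -0.3998, 1.6263, -13.0711)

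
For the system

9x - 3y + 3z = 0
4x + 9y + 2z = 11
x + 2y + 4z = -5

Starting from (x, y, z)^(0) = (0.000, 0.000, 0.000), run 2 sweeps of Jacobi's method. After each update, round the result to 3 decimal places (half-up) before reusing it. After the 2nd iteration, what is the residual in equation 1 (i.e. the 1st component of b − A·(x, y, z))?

Iteration 1:
  x = (0 - (-3)·0.000 - (3)·0.000) / (9) = 0.000
  y = (11 - (4)·0.000 - (2)·0.000) / (9) = 1.222
  z = (-5 - (1)·0.000 - (2)·0.000) / (4) = -1.250
Iteration 2:
  x = (0 - (-3)·1.222 - (3)·-1.250) / (9) = 0.824
  y = (11 - (4)·0.000 - (2)·-1.250) / (9) = 1.500
  z = (-5 - (1)·0.000 - (2)·1.222) / (4) = -1.861
Residual b − A·x = (2.667, -2.074, -1.380)

2.667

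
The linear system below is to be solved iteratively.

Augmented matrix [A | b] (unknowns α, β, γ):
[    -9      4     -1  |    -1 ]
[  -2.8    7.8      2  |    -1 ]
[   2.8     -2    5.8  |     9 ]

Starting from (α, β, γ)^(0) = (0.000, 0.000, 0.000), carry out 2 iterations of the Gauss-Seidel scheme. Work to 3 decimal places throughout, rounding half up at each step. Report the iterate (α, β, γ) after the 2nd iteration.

Iteration 1:
  α = (-1 - (4)·0.000 - (-1)·0.000) / (-9) = 0.111
  β = (-1 - (-2.8)·0.111 - (2)·0.000) / (7.8) = -0.088
  γ = (9 - (2.8)·0.111 - (-2)·-0.088) / (5.8) = 1.468
Iteration 2:
  α = (-1 - (4)·-0.088 - (-1)·1.468) / (-9) = -0.091
  β = (-1 - (-2.8)·-0.091 - (2)·1.468) / (7.8) = -0.537
  γ = (9 - (2.8)·-0.091 - (-2)·-0.537) / (5.8) = 1.410

(-0.091, -0.537, 1.410)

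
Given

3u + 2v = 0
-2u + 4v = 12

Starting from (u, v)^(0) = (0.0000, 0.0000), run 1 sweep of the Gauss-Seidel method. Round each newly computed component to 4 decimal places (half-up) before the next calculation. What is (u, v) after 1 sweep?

Iteration 1:
  u = (0 - (2)·0.0000) / (3) = 0.0000
  v = (12 - (-2)·0.0000) / (4) = 3.0000

(0.0000, 3.0000)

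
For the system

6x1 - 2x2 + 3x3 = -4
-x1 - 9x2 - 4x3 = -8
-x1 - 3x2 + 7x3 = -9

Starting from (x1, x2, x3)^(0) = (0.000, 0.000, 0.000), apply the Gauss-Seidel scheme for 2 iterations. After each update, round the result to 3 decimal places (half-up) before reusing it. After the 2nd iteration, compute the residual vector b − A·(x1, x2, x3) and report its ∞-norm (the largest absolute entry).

Iteration 1:
  x1 = (-4 - (-2)·0.000 - (3)·0.000) / (6) = -0.667
  x2 = (-8 - (-1)·-0.667 - (-4)·0.000) / (-9) = 0.963
  x3 = (-9 - (-1)·-0.667 - (-3)·0.963) / (7) = -0.968
Iteration 2:
  x1 = (-4 - (-2)·0.963 - (3)·-0.968) / (6) = 0.138
  x2 = (-8 - (-1)·0.138 - (-4)·-0.968) / (-9) = 1.304
  x3 = (-9 - (-1)·0.138 - (-3)·1.304) / (7) = -0.707
Residual b − A·x = (-0.099, 1.046, -0.001); ∞-norm = 1.046

1.046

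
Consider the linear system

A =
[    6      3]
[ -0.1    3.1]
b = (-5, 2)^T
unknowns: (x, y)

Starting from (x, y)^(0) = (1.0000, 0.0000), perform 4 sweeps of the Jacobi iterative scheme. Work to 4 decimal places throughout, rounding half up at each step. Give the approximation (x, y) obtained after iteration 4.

Iteration 1:
  x = (-5 - (3)·0.0000) / (6) = -0.8333
  y = (2 - (-0.1)·1.0000) / (3.1) = 0.6774
Iteration 2:
  x = (-5 - (3)·0.6774) / (6) = -1.1720
  y = (2 - (-0.1)·-0.8333) / (3.1) = 0.6183
Iteration 3:
  x = (-5 - (3)·0.6183) / (6) = -1.1425
  y = (2 - (-0.1)·-1.1720) / (3.1) = 0.6074
Iteration 4:
  x = (-5 - (3)·0.6074) / (6) = -1.1370
  y = (2 - (-0.1)·-1.1425) / (3.1) = 0.6083

(-1.1370, 0.6083)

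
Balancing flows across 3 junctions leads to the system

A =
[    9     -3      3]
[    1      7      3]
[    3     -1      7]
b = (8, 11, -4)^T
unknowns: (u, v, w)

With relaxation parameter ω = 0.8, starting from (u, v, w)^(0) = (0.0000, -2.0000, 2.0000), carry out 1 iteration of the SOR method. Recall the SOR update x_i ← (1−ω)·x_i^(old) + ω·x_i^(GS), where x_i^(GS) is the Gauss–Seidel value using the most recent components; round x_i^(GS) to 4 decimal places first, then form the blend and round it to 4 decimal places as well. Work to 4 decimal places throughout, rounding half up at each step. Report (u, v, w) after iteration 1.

(-0.3555, 0.2121, 0.0890)

Iteration 1:
  u: GS value = (8 - (-3)·-2.0000 - (3)·2.0000) / (9) = -0.4444;  u ← (1−ω)·0.0000 + ω·-0.4444 = -0.3555
  v: GS value = (11 - (1)·-0.3555 - (3)·2.0000) / (7) = 0.7651;  v ← (1−ω)·-2.0000 + ω·0.7651 = 0.2121
  w: GS value = (-4 - (3)·-0.3555 - (-1)·0.2121) / (7) = -0.3888;  w ← (1−ω)·2.0000 + ω·-0.3888 = 0.0890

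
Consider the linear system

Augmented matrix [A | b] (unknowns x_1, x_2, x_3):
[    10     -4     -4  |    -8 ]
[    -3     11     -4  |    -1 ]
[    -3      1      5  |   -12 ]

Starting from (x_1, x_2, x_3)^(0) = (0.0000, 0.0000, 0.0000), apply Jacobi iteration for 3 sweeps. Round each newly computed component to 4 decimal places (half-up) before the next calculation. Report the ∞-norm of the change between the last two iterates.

0.6210

Iteration 1:
  x_1 = (-8 - (-4)·0.0000 - (-4)·0.0000) / (10) = -0.8000
  x_2 = (-1 - (-3)·0.0000 - (-4)·0.0000) / (11) = -0.0909
  x_3 = (-12 - (-3)·0.0000 - (1)·0.0000) / (5) = -2.4000
Iteration 2:
  x_1 = (-8 - (-4)·-0.0909 - (-4)·-2.4000) / (10) = -1.7964
  x_2 = (-1 - (-3)·-0.8000 - (-4)·-2.4000) / (11) = -1.1818
  x_3 = (-12 - (-3)·-0.8000 - (1)·-0.0909) / (5) = -2.8618
Iteration 3:
  x_1 = (-8 - (-4)·-1.1818 - (-4)·-2.8618) / (10) = -2.4174
  x_2 = (-1 - (-3)·-1.7964 - (-4)·-2.8618) / (11) = -1.6215
  x_3 = (-12 - (-3)·-1.7964 - (1)·-1.1818) / (5) = -3.2415
Change: (-0.6210, -0.4397, -0.3797) → max |·| = 0.6210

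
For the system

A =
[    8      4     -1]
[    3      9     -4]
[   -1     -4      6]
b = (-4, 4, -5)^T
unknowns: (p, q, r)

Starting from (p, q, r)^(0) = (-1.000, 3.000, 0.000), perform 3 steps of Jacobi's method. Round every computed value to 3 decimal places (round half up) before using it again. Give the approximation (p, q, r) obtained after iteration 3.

Iteration 1:
  p = (-4 - (4)·3.000 - (-1)·0.000) / (8) = -2.000
  q = (4 - (3)·-1.000 - (-4)·0.000) / (9) = 0.778
  r = (-5 - (-1)·-1.000 - (-4)·3.000) / (6) = 1.000
Iteration 2:
  p = (-4 - (4)·0.778 - (-1)·1.000) / (8) = -0.764
  q = (4 - (3)·-2.000 - (-4)·1.000) / (9) = 1.556
  r = (-5 - (-1)·-2.000 - (-4)·0.778) / (6) = -0.648
Iteration 3:
  p = (-4 - (4)·1.556 - (-1)·-0.648) / (8) = -1.359
  q = (4 - (3)·-0.764 - (-4)·-0.648) / (9) = 0.411
  r = (-5 - (-1)·-0.764 - (-4)·1.556) / (6) = 0.077

(-1.359, 0.411, 0.077)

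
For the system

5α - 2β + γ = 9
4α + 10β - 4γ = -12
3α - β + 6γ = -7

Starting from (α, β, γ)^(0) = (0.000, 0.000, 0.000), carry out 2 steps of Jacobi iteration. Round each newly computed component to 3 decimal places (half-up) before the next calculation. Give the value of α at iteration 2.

Iteration 1:
  α = (9 - (-2)·0.000 - (1)·0.000) / (5) = 1.800
  β = (-12 - (4)·0.000 - (-4)·0.000) / (10) = -1.200
  γ = (-7 - (3)·0.000 - (-1)·0.000) / (6) = -1.167
Iteration 2:
  α = (9 - (-2)·-1.200 - (1)·-1.167) / (5) = 1.553
  β = (-12 - (4)·1.800 - (-4)·-1.167) / (10) = -2.387
  γ = (-7 - (3)·1.800 - (-1)·-1.200) / (6) = -2.267

1.553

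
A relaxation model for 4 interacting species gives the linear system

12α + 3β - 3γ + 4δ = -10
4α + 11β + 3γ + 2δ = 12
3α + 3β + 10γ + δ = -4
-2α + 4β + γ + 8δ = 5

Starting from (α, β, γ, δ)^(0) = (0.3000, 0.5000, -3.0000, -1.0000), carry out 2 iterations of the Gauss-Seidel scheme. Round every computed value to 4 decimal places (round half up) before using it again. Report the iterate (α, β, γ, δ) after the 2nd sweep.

(-1.3369, 1.9277, -0.4841, -0.6126)

Iteration 1:
  α = (-10 - (3)·0.5000 - (-3)·-3.0000 - (4)·-1.0000) / (12) = -1.3750
  β = (12 - (4)·-1.3750 - (3)·-3.0000 - (2)·-1.0000) / (11) = 2.5909
  γ = (-4 - (3)·-1.3750 - (3)·2.5909 - (1)·-1.0000) / (10) = -0.6648
  δ = (5 - (-2)·-1.3750 - (4)·2.5909 - (1)·-0.6648) / (8) = -0.9311
Iteration 2:
  α = (-10 - (3)·2.5909 - (-3)·-0.6648 - (4)·-0.9311) / (12) = -1.3369
  β = (12 - (4)·-1.3369 - (3)·-0.6648 - (2)·-0.9311) / (11) = 1.9277
  γ = (-4 - (3)·-1.3369 - (3)·1.9277 - (1)·-0.9311) / (10) = -0.4841
  δ = (5 - (-2)·-1.3369 - (4)·1.9277 - (1)·-0.4841) / (8) = -0.6126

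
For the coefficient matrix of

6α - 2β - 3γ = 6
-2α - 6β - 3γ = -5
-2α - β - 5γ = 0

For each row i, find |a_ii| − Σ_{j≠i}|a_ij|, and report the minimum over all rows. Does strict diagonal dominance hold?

row 1: |6| − (2+3) = 1
row 2: |-6| − (2+3) = 1
row 3: |-5| − (2+1) = 2
minimum over rows = 1 → strictly diagonally dominant (convergence guaranteed)

1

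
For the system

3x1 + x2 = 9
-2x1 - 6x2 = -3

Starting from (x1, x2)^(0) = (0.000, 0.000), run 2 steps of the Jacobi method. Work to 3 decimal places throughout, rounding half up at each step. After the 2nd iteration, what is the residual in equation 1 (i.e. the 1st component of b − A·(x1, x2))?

Iteration 1:
  x1 = (9 - (1)·0.000) / (3) = 3.000
  x2 = (-3 - (-2)·0.000) / (-6) = 0.500
Iteration 2:
  x1 = (9 - (1)·0.500) / (3) = 2.833
  x2 = (-3 - (-2)·3.000) / (-6) = -0.500
Residual b − A·x = (1.001, -0.334)

1.001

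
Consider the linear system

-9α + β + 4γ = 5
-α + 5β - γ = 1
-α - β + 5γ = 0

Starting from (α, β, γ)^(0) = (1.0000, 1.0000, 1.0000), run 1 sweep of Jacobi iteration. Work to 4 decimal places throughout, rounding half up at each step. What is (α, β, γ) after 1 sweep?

(0.0000, 0.6000, 0.4000)

Iteration 1:
  α = (5 - (1)·1.0000 - (4)·1.0000) / (-9) = 0.0000
  β = (1 - (-1)·1.0000 - (-1)·1.0000) / (5) = 0.6000
  γ = (0 - (-1)·1.0000 - (-1)·1.0000) / (5) = 0.4000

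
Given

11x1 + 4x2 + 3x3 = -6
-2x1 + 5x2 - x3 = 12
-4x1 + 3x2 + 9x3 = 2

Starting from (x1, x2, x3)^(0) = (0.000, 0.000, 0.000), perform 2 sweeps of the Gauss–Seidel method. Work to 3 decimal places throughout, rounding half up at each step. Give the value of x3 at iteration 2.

Iteration 1:
  x1 = (-6 - (4)·0.000 - (3)·0.000) / (11) = -0.545
  x2 = (12 - (-2)·-0.545 - (-1)·0.000) / (5) = 2.182
  x3 = (2 - (-4)·-0.545 - (3)·2.182) / (9) = -0.747
Iteration 2:
  x1 = (-6 - (4)·2.182 - (3)·-0.747) / (11) = -1.135
  x2 = (12 - (-2)·-1.135 - (-1)·-0.747) / (5) = 1.797
  x3 = (2 - (-4)·-1.135 - (3)·1.797) / (9) = -0.881

-0.881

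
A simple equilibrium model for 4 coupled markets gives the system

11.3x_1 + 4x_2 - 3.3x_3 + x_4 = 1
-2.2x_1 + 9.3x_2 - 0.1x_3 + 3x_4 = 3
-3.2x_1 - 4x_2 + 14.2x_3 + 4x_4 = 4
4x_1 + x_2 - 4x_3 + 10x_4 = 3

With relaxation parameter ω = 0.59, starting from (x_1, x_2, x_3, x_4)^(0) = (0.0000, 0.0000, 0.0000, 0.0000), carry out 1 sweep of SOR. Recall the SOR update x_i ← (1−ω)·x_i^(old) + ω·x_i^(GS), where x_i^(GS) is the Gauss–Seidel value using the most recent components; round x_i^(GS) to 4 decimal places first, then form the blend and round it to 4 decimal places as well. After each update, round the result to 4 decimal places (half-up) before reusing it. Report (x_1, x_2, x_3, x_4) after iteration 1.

Iteration 1:
  x_1: GS value = (1 - (4)·0.0000 - (-3.3)·0.0000 - (1)·0.0000) / (11.3) = 0.0885;  x_1 ← (1−ω)·0.0000 + ω·0.0885 = 0.0522
  x_2: GS value = (3 - (-2.2)·0.0522 - (-0.1)·0.0000 - (3)·0.0000) / (9.3) = 0.3349;  x_2 ← (1−ω)·0.0000 + ω·0.3349 = 0.1976
  x_3: GS value = (4 - (-3.2)·0.0522 - (-4)·0.1976 - (4)·0.0000) / (14.2) = 0.3491;  x_3 ← (1−ω)·0.0000 + ω·0.3491 = 0.2060
  x_4: GS value = (3 - (4)·0.0522 - (1)·0.1976 - (-4)·0.2060) / (10) = 0.3418;  x_4 ← (1−ω)·0.0000 + ω·0.3418 = 0.2017

(0.0522, 0.1976, 0.2060, 0.2017)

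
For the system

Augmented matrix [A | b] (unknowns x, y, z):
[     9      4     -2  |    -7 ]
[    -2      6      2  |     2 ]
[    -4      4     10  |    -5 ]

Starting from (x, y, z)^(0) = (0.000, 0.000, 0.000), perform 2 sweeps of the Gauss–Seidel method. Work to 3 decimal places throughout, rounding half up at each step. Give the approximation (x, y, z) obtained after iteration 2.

(-0.998, 0.281, -1.012)

Iteration 1:
  x = (-7 - (4)·0.000 - (-2)·0.000) / (9) = -0.778
  y = (2 - (-2)·-0.778 - (2)·0.000) / (6) = 0.074
  z = (-5 - (-4)·-0.778 - (4)·0.074) / (10) = -0.841
Iteration 2:
  x = (-7 - (4)·0.074 - (-2)·-0.841) / (9) = -0.998
  y = (2 - (-2)·-0.998 - (2)·-0.841) / (6) = 0.281
  z = (-5 - (-4)·-0.998 - (4)·0.281) / (10) = -1.012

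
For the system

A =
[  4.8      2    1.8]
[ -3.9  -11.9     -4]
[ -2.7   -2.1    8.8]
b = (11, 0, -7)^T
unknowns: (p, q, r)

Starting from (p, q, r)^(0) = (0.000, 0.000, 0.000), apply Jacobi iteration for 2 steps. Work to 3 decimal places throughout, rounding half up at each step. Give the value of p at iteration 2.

Iteration 1:
  p = (11 - (2)·0.000 - (1.8)·0.000) / (4.8) = 2.292
  q = (0 - (-3.9)·0.000 - (-4)·0.000) / (-11.9) = 0.000
  r = (-7 - (-2.7)·0.000 - (-2.1)·0.000) / (8.8) = -0.795
Iteration 2:
  p = (11 - (2)·0.000 - (1.8)·-0.795) / (4.8) = 2.590
  q = (0 - (-3.9)·2.292 - (-4)·-0.795) / (-11.9) = -0.484
  r = (-7 - (-2.7)·2.292 - (-2.1)·0.000) / (8.8) = -0.092

2.590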